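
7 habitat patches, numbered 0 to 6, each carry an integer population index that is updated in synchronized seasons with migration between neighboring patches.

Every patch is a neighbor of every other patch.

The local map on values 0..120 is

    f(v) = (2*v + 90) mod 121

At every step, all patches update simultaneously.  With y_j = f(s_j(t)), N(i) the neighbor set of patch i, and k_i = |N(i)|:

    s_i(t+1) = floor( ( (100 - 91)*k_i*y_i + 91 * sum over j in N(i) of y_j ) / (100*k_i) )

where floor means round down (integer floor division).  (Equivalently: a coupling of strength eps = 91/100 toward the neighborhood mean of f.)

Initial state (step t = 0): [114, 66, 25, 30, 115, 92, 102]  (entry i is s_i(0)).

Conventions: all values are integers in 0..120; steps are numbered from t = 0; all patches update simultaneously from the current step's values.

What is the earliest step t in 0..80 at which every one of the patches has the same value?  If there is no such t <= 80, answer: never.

Simulating step by step:
t=0: [114, 66, 25, 30, 115, 92, 102]  (not all equal)
t=1: [54, 52, 57, 56, 53, 56, 55]  (not all equal)
t=2: [78, 78, 78, 78, 78, 78, 78]  (all equal)

Answer: 2
Key observation: Synchronization is absorbing here: once all patches are equal they stay equal, and step 2 is the first all-equal step.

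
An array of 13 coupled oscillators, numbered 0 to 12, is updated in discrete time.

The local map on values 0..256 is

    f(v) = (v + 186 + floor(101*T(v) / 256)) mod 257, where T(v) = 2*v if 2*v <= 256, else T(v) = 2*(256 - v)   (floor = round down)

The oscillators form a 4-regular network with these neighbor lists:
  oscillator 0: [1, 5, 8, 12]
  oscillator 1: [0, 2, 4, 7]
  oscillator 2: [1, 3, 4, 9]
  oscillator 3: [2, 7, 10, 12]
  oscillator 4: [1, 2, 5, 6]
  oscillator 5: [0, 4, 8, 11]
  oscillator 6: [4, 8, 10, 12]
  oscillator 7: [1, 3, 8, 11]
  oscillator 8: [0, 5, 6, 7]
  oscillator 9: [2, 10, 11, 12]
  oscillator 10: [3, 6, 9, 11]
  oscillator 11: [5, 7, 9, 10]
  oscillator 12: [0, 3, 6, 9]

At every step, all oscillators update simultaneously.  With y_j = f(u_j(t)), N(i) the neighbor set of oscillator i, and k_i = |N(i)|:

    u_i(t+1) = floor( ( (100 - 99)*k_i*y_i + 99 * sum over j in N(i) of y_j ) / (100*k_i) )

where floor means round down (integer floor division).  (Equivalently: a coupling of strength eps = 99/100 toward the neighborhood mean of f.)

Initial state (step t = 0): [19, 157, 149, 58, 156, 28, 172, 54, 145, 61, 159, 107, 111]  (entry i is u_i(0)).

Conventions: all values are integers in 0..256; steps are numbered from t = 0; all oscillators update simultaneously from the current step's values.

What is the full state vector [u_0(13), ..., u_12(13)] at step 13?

Answer: [165, 165, 165, 165, 165, 165, 165, 165, 165, 165, 165, 165, 165]

Derivation:
t=0: [19, 157, 149, 58, 156, 28, 172, 54, 145, 61, 159, 107, 111]
t=1: [172, 142, 99, 118, 182, 166, 153, 118, 161, 142, 89, 115, 114]
t=2: [155, 145, 156, 116, 148, 158, 138, 149, 159, 115, 148, 138, 157]
t=3: [163, 162, 148, 162, 162, 162, 162, 155, 162, 161, 147, 155, 148]
t=4: [164, 163, 164, 162, 164, 164, 163, 164, 164, 162, 164, 163, 164]
t=5: [165, 165, 165, 165, 165, 165, 165, 165, 165, 165, 165, 165, 165]
t=6: [165, 165, 165, 165, 165, 165, 165, 165, 165, 165, 165, 165, 165]
t=7: [165, 165, 165, 165, 165, 165, 165, 165, 165, 165, 165, 165, 165]
t=8: [165, 165, 165, 165, 165, 165, 165, 165, 165, 165, 165, 165, 165]
t=9: [165, 165, 165, 165, 165, 165, 165, 165, 165, 165, 165, 165, 165]
t=10: [165, 165, 165, 165, 165, 165, 165, 165, 165, 165, 165, 165, 165]
t=11: [165, 165, 165, 165, 165, 165, 165, 165, 165, 165, 165, 165, 165]
t=12: [165, 165, 165, 165, 165, 165, 165, 165, 165, 165, 165, 165, 165]
t=13: [165, 165, 165, 165, 165, 165, 165, 165, 165, 165, 165, 165, 165]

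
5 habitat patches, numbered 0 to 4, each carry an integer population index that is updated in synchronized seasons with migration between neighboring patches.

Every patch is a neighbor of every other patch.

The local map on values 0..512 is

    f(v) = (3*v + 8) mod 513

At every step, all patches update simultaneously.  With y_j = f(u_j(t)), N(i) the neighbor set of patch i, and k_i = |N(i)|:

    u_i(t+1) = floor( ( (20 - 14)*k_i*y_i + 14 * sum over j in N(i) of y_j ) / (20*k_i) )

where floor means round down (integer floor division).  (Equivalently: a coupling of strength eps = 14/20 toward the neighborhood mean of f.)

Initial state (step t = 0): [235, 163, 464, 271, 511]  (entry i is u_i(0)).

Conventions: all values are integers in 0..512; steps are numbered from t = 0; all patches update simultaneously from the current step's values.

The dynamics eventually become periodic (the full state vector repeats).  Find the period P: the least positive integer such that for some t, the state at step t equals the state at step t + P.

Simulating step by step:
t=0: [235, 163, 464, 271, 511]
t=1: [266, 303, 288, 280, 241]
t=2: [318, 332, 326, 323, 308]
t=3: [457, 463, 460, 459, 454]
t=4: [357, 359, 358, 357, 356]
t=5: [54, 54, 54, 54, 53]
t=6: [169, 169, 169, 169, 169]
t=7: [2, 2, 2, 2, 2]
t=8: [14, 14, 14, 14, 14]
t=9: [50, 50, 50, 50, 50]
t=10: [158, 158, 158, 158, 158]
t=11: [482, 482, 482, 482, 482]
t=12: [428, 428, 428, 428, 428]
t=13: [266, 266, 266, 266, 266]
t=14: [293, 293, 293, 293, 293]
t=15: [374, 374, 374, 374, 374]
t=16: [104, 104, 104, 104, 104]
t=17: [320, 320, 320, 320, 320]
t=18: [455, 455, 455, 455, 455]
t=19: [347, 347, 347, 347, 347]
t=20: [23, 23, 23, 23, 23]
t=21: [77, 77, 77, 77, 77]
t=22: [239, 239, 239, 239, 239]
t=23: [212, 212, 212, 212, 212]
t=24: [131, 131, 131, 131, 131]
t=25: [401, 401, 401, 401, 401]
t=26: [185, 185, 185, 185, 185]
t=27: [50, 50, 50, 50, 50]

Answer: 18
Key observation: The state at step 9, [50, 50, 50, 50, 50], reappears at step 27 — and no state repeats earlier — so the cycle the system enters has period 18.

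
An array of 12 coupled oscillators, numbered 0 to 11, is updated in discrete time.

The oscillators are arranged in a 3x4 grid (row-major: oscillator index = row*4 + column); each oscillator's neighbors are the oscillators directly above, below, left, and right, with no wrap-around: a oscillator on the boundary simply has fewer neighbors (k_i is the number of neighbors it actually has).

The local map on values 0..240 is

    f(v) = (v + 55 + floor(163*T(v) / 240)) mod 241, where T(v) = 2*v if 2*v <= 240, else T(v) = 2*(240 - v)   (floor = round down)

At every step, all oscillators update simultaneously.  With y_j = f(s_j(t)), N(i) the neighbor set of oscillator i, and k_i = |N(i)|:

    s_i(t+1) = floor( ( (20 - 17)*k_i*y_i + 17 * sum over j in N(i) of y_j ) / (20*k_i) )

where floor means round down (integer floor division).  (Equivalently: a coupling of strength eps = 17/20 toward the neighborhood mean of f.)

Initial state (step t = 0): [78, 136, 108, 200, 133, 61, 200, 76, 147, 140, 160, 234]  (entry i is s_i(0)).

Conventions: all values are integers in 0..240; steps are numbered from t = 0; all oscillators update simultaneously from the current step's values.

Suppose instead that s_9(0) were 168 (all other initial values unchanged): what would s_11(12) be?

Answer: s_11(12) = 101
Key observation: This trace re-runs the system from the modified initial state.

Derivation:
t=0: [78, 136, 108, 200, 133, 61, 200, 76, 147, 168, 160, 234]
t=1: [113, 156, 74, 138, 161, 99, 133, 89, 85, 115, 69, 142]
t=2: [82, 113, 109, 120, 52, 79, 123, 80, 73, 91, 107, 115]
t=3: [110, 34, 87, 45, 92, 80, 43, 78, 121, 87, 68, 41]
t=4: [81, 46, 130, 133, 52, 72, 124, 168, 35, 91, 124, 215]
t=5: [145, 115, 113, 86, 130, 131, 118, 82, 107, 133, 66, 83]
t=6: [88, 86, 66, 39, 83, 90, 96, 34, 88, 118, 86, 93]
t=7: [13, 75, 88, 168, 20, 37, 88, 82, 46, 31, 49, 69]
t=8: [154, 104, 96, 23, 125, 123, 75, 90, 122, 153, 129, 107]
t=9: [78, 70, 119, 44, 92, 114, 88, 118, 90, 93, 122, 60]
t=10: [141, 150, 127, 102, 102, 76, 80, 120, 30, 62, 85, 109]
t=11: [72, 131, 54, 89, 135, 107, 93, 50, 127, 135, 79, 57]
t=12: [111, 147, 69, 153, 122, 75, 94, 95, 91, 58, 88, 101]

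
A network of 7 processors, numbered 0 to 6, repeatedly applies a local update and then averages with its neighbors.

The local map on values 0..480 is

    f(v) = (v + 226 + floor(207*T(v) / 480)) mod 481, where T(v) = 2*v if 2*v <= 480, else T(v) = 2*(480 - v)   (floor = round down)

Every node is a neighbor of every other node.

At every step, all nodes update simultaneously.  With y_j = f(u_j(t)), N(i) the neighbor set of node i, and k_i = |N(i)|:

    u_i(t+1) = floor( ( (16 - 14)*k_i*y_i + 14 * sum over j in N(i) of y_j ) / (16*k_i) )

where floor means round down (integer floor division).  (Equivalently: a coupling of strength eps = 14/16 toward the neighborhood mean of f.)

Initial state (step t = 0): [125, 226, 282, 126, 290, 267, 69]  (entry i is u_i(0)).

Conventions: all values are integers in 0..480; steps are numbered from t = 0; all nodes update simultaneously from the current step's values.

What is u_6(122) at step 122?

Answer: u_6(122) = 110
Key observation: The state at step 5, [218, 218, 218, 218, 218, 218, 218], reappears at step 12: the system is in a cycle of period 7 from step 5 on.  Therefore the state at step 122 equals the state at step 5 + ((122 - 5) mod 7) = 10, which is [110, 110, 110, 110, 110, 110, 110].

Derivation:
t=0: [125, 226, 282, 126, 290, 267, 69]
t=1: [286, 292, 291, 286, 291, 291, 288]
t=2: [198, 198, 198, 198, 198, 198, 198]
t=3: [113, 113, 113, 113, 113, 113, 113]
t=4: [436, 436, 436, 436, 436, 436, 436]
t=5: [218, 218, 218, 218, 218, 218, 218]
t=6: [151, 151, 151, 151, 151, 151, 151]
t=7: [26, 26, 26, 26, 26, 26, 26]
t=8: [274, 274, 274, 274, 274, 274, 274]
t=9: [196, 196, 196, 196, 196, 196, 196]
t=10: [110, 110, 110, 110, 110, 110, 110]
t=11: [430, 430, 430, 430, 430, 430, 430]
t=12: [218, 218, 218, 218, 218, 218, 218]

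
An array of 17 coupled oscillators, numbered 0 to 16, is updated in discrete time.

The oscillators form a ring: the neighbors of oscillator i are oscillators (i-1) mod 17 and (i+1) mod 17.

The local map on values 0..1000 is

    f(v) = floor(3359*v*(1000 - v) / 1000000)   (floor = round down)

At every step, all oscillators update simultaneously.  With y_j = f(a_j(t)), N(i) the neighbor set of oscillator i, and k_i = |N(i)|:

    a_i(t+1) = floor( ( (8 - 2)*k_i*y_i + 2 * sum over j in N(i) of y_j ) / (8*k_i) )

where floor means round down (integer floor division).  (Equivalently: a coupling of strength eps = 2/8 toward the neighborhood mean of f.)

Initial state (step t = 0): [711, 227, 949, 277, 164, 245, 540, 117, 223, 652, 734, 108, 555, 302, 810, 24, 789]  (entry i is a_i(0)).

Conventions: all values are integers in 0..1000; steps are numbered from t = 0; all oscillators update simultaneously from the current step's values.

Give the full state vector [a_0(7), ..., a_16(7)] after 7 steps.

Simulating step by step:
t=0: [711, 227, 949, 277, 164, 245, 540, 117, 223, 652, 734, 108, 555, 302, 810, 24, 789]
t=1: [661, 548, 279, 581, 506, 627, 746, 437, 575, 726, 626, 427, 750, 699, 485, 192, 515]
t=2: [772, 802, 712, 802, 829, 773, 678, 801, 801, 701, 775, 792, 662, 712, 781, 600, 787]
t=3: [580, 559, 649, 545, 497, 592, 690, 559, 556, 668, 595, 581, 718, 681, 617, 746, 596]
t=4: [818, 818, 781, 824, 834, 802, 743, 814, 818, 762, 801, 798, 703, 730, 765, 677, 787]
t=5: [507, 509, 553, 495, 476, 538, 610, 523, 514, 586, 545, 560, 676, 659, 626, 696, 576]
t=6: [836, 837, 832, 837, 836, 830, 808, 832, 835, 819, 829, 816, 748, 755, 772, 733, 808]
t=7: [467, 459, 466, 459, 461, 477, 508, 474, 467, 490, 482, 516, 615, 618, 603, 631, 530]

Answer: [467, 459, 466, 459, 461, 477, 508, 474, 467, 490, 482, 516, 615, 618, 603, 631, 530]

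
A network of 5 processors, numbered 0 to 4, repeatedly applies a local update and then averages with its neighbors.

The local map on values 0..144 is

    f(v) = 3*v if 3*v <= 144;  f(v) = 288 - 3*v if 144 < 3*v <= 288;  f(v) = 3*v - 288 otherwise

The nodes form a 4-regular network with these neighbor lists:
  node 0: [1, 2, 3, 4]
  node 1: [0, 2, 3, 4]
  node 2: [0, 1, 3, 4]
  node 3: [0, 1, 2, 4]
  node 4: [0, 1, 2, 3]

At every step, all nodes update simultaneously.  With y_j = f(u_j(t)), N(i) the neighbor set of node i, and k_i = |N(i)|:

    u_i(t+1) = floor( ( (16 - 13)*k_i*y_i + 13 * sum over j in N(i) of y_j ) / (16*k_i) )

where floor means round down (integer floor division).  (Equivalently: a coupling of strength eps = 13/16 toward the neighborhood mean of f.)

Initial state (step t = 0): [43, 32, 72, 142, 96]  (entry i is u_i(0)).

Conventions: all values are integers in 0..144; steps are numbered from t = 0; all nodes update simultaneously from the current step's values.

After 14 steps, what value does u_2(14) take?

Simulating step by step:
t=0: [43, 32, 72, 142, 96]
t=1: [86, 86, 87, 86, 88]
t=2: [28, 28, 28, 28, 28]
t=3: [84, 84, 84, 84, 84]
t=4: [36, 36, 36, 36, 36]
t=5: [108, 108, 108, 108, 108]
t=6: [36, 36, 36, 36, 36]
t=7: [108, 108, 108, 108, 108]
t=8: [36, 36, 36, 36, 36]
t=9: [108, 108, 108, 108, 108]
t=10: [36, 36, 36, 36, 36]
t=11: [108, 108, 108, 108, 108]
t=12: [36, 36, 36, 36, 36]
t=13: [108, 108, 108, 108, 108]
t=14: [36, 36, 36, 36, 36]

Answer: u_2(14) = 36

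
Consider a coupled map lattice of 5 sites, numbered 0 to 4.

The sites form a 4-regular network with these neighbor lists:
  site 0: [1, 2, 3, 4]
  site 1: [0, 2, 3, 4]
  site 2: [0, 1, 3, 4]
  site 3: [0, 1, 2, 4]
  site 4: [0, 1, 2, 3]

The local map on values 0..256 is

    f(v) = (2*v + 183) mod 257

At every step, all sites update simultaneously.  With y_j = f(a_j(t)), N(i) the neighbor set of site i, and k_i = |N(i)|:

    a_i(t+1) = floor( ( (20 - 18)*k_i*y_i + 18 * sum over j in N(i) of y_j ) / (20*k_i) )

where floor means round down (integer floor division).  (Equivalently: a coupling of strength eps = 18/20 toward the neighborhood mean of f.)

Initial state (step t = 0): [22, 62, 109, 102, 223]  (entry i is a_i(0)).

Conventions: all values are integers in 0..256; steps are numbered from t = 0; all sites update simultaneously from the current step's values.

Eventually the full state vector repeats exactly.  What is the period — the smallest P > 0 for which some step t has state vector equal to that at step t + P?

Simulating step by step:
t=0: [22, 62, 109, 102, 223]
t=1: [121, 143, 131, 133, 135]
t=2: [194, 188, 191, 191, 190]
t=3: [49, 51, 50, 50, 50]
t=4: [26, 25, 26, 26, 26]
t=5: [234, 234, 234, 234, 234]
t=6: [137, 137, 137, 137, 137]
t=7: [200, 200, 200, 200, 200]
t=8: [69, 69, 69, 69, 69]
t=9: [64, 64, 64, 64, 64]
t=10: [54, 54, 54, 54, 54]
t=11: [34, 34, 34, 34, 34]
t=12: [251, 251, 251, 251, 251]
t=13: [171, 171, 171, 171, 171]
t=14: [11, 11, 11, 11, 11]
t=15: [205, 205, 205, 205, 205]
t=16: [79, 79, 79, 79, 79]
t=17: [84, 84, 84, 84, 84]
t=18: [94, 94, 94, 94, 94]
t=19: [114, 114, 114, 114, 114]
t=20: [154, 154, 154, 154, 154]
t=21: [234, 234, 234, 234, 234]

Answer: 16
Key observation: The state at step 5, [234, 234, 234, 234, 234], reappears at step 21 — and no state repeats earlier — so the cycle the system enters has period 16.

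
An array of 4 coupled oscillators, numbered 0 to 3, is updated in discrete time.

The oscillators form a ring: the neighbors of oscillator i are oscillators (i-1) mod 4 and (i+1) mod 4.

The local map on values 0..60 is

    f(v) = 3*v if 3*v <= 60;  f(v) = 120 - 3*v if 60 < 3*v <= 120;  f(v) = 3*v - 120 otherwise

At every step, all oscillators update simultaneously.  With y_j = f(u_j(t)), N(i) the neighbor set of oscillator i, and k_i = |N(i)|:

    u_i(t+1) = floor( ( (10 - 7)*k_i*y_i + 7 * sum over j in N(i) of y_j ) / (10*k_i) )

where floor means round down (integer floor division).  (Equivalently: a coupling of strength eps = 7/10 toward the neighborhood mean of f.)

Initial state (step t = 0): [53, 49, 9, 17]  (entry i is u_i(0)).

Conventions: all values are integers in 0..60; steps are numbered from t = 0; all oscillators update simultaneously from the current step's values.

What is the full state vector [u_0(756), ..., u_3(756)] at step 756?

Answer: [9, 5, 9, 5]
Key observation: The state at step 34, [11, 15, 11, 15], reappears at step 46: the system is in a cycle of period 12 from step 34 on.  Therefore the state at step 756 equals the state at step 34 + ((756 - 34) mod 12) = 36, which is [9, 5, 9, 5].

Derivation:
t=0: [53, 49, 9, 17]
t=1: [39, 31, 35, 38]
t=2: [12, 14, 16, 8]
t=3: [33, 42, 37, 36]
t=4: [12, 12, 9, 14]
t=5: [38, 32, 35, 34]
t=6: [16, 14, 19, 12]
t=7: [41, 49, 44, 47]
t=8: [17, 13, 20, 11]
t=9: [40, 50, 43, 48]
t=10: [18, 12, 21, 10]
t=11: [39, 49, 40, 47]
t=12: [17, 9, 16, 7]
t=13: [32, 42, 31, 40]
t=14: [9, 19, 10, 17]
t=15: [45, 37, 46, 35]
t=16: [12, 14, 13, 16]
t=17: [42, 38, 43, 40]
t=18: [3, 7, 4, 5]
t=19: [15, 13, 16, 11]
t=20: [38, 44, 39, 42]
t=21: [8, 6, 7, 4]
t=22: [17, 21, 16, 19]
t=23: [55, 51, 54, 51]
t=24: [36, 40, 35, 40]
t=25: [3, 9, 4, 9]
t=26: [21, 15, 22, 15]
t=27: [48, 52, 47, 52]
t=28: [32, 26, 31, 26]
t=29: [36, 30, 37, 30]
t=30: [24, 16, 23, 16]
t=31: [48, 49, 48, 49]
t=32: [26, 24, 26, 24]
t=33: [46, 43, 46, 43]
t=34: [11, 15, 11, 15]
t=35: [41, 36, 41, 36]
t=36: [9, 5, 9, 5]
t=37: [18, 23, 18, 23]
t=38: [51, 53, 51, 53]
t=39: [37, 34, 37, 34]
t=40: [15, 11, 15, 11]
t=41: [36, 41, 36, 41]
t=42: [5, 9, 5, 9]
t=43: [23, 18, 23, 18]
t=44: [53, 51, 53, 51]
t=45: [34, 37, 34, 37]
t=46: [11, 15, 11, 15]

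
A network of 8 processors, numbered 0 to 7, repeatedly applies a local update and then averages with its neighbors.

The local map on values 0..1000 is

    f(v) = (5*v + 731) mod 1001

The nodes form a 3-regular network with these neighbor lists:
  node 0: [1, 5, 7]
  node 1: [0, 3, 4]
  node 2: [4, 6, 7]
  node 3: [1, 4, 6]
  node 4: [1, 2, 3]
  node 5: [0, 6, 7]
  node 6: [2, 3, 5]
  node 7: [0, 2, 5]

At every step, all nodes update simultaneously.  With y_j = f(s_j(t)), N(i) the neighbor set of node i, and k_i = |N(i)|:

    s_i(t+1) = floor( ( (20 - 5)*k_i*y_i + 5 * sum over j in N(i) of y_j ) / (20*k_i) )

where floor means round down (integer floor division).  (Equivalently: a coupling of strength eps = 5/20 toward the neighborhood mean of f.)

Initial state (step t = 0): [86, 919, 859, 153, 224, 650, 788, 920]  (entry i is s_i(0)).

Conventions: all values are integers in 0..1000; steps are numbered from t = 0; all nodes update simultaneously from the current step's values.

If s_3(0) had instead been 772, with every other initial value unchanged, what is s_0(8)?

Answer: s_0(8) = 425
Key observation: This trace re-runs the system from the modified initial state.

Derivation:
t=0: [86, 919, 859, 772, 224, 650, 788, 920]
t=1: [255, 373, 169, 593, 714, 829, 632, 341]
t=2: [161, 528, 566, 668, 377, 764, 844, 446]
t=3: [557, 377, 628, 211, 543, 613, 807, 855]
t=4: [502, 605, 751, 740, 521, 701, 775, 181]
t=5: [313, 647, 492, 460, 388, 296, 546, 555]
t=6: [360, 804, 276, 195, 600, 261, 378, 434]
t=7: [536, 723, 268, 703, 676, 196, 534, 730]
t=8: [425, 319, 125, 252, 134, 631, 383, 381]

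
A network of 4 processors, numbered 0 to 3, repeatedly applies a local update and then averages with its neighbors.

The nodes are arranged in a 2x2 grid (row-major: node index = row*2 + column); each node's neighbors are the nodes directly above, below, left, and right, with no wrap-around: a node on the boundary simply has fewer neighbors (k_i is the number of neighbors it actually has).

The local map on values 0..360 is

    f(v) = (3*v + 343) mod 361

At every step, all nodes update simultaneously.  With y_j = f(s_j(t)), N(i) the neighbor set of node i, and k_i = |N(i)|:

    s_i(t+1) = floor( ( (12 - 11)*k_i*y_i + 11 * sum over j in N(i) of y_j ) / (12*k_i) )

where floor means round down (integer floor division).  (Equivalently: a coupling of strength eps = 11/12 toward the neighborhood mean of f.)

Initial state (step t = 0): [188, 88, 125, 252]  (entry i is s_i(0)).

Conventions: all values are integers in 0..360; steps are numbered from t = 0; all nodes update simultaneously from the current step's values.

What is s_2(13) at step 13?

Answer: s_2(13) = 202

Derivation:
t=0: [188, 88, 125, 252]
t=1: [291, 112, 121, 277]
t=2: [314, 129, 131, 311]
t=3: [26, 181, 182, 26]
t=4: [156, 68, 68, 156]
t=5: [177, 97, 97, 177]
t=6: [262, 162, 162, 262]
t=7: [101, 51, 51, 101]
t=8: [147, 272, 272, 147]
t=9: [74, 63, 63, 74]
t=10: [173, 201, 201, 173]
t=11: [217, 147, 147, 217]
t=12: [79, 254, 254, 79]
t=13: [38, 202, 202, 38]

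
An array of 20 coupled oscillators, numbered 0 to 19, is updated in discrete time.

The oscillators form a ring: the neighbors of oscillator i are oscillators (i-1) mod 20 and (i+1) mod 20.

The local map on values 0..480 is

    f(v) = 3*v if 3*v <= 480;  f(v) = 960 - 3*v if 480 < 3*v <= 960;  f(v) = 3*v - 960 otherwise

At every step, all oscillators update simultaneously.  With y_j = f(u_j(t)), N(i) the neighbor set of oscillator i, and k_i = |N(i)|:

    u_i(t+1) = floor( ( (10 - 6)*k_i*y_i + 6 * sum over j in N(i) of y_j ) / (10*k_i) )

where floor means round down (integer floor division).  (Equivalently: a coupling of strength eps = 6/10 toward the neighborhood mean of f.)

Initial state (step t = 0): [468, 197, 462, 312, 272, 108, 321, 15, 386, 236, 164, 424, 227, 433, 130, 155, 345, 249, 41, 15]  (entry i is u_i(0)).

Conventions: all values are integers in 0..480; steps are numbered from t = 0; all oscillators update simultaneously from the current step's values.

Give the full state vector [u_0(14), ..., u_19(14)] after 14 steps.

Simulating step by step:
t=0: [468, 197, 462, 312, 272, 108, 321, 15, 386, 236, 164, 424, 227, 433, 130, 155, 345, 249, 41, 15]
t=1: [301, 408, 288, 180, 162, 173, 111, 78, 168, 300, 356, 348, 306, 336, 397, 325, 233, 144, 126, 188]
t=2: [220, 151, 243, 339, 447, 418, 335, 330, 270, 193, 86, 78, 56, 101, 111, 153, 238, 364, 399, 288]
t=3: [284, 340, 245, 206, 257, 245, 115, 70, 183, 274, 287, 221, 228, 271, 361, 357, 275, 197, 163, 199]
t=4: [170, 123, 210, 261, 245, 250, 268, 310, 268, 208, 170, 231, 243, 178, 126, 121, 198, 329, 408, 318]
t=5: [292, 381, 295, 237, 206, 198, 134, 105, 172, 316, 360, 311, 300, 353, 387, 368, 263, 199, 115, 216]
t=6: [182, 120, 159, 224, 321, 369, 365, 379, 275, 174, 59, 64, 61, 117, 153, 169, 220, 300, 340, 253]
t=7: [333, 411, 385, 259, 131, 100, 151, 151, 238, 268, 259, 184, 236, 333, 424, 408, 273, 132, 102, 222]
t=8: [185, 179, 214, 249, 302, 373, 407, 390, 281, 191, 242, 293, 234, 184, 215, 241, 254, 292, 329, 221]
t=9: [378, 386, 318, 196, 133, 158, 215, 197, 225, 260, 234, 180, 249, 335, 319, 248, 175, 101, 125, 248]
t=10: [193, 133, 173, 270, 413, 403, 378, 327, 278, 234, 283, 309, 224, 82, 79, 217, 329, 364, 305, 251]
t=11: [334, 406, 341, 276, 231, 235, 150, 98, 134, 174, 131, 132, 198, 255, 261, 202, 143, 74, 119, 210]
t=12: [193, 134, 142, 151, 222, 317, 344, 373, 380, 413, 407, 386, 323, 240, 235, 323, 344, 324, 308, 251]
t=13: [335, 402, 426, 397, 256, 113, 79, 139, 203, 243, 247, 160, 135, 175, 176, 101, 35, 37, 80, 207]
t=14: [193, 207, 270, 245, 247, 264, 321, 343, 334, 263, 300, 379, 436, 425, 394, 282, 166, 147, 231, 221]

Answer: [193, 207, 270, 245, 247, 264, 321, 343, 334, 263, 300, 379, 436, 425, 394, 282, 166, 147, 231, 221]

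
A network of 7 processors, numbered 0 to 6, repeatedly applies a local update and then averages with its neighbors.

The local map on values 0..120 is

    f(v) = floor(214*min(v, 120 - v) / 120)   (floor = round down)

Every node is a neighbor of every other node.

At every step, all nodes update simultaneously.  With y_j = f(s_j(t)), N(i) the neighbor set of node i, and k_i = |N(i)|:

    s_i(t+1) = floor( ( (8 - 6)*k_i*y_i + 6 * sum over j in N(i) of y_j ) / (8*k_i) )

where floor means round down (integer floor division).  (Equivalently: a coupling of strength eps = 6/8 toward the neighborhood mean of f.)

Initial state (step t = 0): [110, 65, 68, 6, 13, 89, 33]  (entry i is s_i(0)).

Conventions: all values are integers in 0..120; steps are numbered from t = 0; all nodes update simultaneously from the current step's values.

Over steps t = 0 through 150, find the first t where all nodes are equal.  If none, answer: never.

Simulating step by step:
t=0: [110, 65, 68, 6, 13, 89, 33]  (not all equal)
t=1: [46, 56, 55, 45, 47, 51, 51]  (not all equal)
t=2: [88, 90, 90, 87, 88, 89, 89]  (not all equal)
t=3: [55, 55, 55, 55, 55, 55, 55]  (all equal)

Answer: 3
Key observation: Synchronization is absorbing here: once all nodes are equal they stay equal, and step 3 is the first all-equal step.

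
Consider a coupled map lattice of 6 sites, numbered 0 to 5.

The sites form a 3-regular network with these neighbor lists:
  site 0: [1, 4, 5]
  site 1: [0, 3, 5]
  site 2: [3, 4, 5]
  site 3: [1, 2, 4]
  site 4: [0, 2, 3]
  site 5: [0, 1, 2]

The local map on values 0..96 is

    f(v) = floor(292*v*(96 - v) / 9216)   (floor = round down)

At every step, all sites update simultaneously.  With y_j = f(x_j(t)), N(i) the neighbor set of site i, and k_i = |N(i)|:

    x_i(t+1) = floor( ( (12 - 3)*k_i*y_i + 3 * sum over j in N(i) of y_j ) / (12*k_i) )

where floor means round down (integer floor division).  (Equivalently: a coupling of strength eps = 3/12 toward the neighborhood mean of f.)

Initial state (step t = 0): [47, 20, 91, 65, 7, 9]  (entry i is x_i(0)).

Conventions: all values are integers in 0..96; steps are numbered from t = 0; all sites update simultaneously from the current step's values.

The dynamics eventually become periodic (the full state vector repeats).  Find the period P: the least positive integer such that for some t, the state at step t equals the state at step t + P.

Simulating step by step:
t=0: [47, 20, 91, 65, 7, 9]
t=1: [61, 49, 19, 54, 26, 29]
t=2: [66, 70, 50, 67, 58, 61]
t=3: [62, 58, 70, 62, 68, 66]
t=4: [65, 67, 58, 65, 60, 62]
t=5: [63, 61, 68, 63, 67, 65]
t=6: [64, 66, 60, 64, 61, 63]
t=7: [64, 62, 67, 64, 66, 64]
t=8: [64, 65, 61, 63, 62, 63]
t=9: [64, 63, 66, 65, 65, 64]
t=10: [64, 64, 62, 63, 63, 63]
t=11: [64, 64, 65, 65, 65, 64]
t=12: [63, 63, 63, 63, 63, 63]
t=13: [65, 65, 65, 65, 65, 65]
t=14: [63, 63, 63, 63, 63, 63]

Answer: 2
Key observation: The state at step 12, [63, 63, 63, 63, 63, 63], reappears at step 14 — and no state repeats earlier — so the cycle the system enters has period 2.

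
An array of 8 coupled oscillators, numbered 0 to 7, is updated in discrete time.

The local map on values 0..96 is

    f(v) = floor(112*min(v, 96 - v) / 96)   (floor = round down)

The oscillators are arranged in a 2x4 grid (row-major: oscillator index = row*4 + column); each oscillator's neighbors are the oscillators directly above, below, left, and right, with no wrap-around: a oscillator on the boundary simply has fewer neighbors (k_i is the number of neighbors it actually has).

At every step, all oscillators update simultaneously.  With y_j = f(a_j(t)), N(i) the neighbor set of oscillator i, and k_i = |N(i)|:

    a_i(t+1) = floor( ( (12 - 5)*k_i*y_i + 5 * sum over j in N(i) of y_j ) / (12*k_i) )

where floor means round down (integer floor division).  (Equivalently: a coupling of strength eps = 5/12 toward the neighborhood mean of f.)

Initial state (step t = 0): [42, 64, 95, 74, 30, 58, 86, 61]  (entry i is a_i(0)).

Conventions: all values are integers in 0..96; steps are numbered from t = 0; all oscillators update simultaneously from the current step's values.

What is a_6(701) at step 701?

Answer: a_6(701) = 53
Key observation: The state at step 10, [51, 51, 50, 50, 51, 50, 50, 50], reappears at step 12: the system is in a cycle of period 2 from step 10 on.  Therefore the state at step 701 equals the state at step 10 + ((701 - 10) mod 2) = 11, which is [52, 52, 52, 53, 52, 52, 53, 53].

Derivation:
t=0: [42, 64, 95, 74, 30, 58, 86, 61]
t=1: [43, 34, 10, 23, 39, 37, 18, 30]
t=2: [46, 37, 18, 24, 45, 39, 24, 30]
t=3: [50, 41, 26, 28, 50, 43, 30, 32]
t=4: [51, 45, 33, 32, 52, 47, 36, 35]
t=5: [51, 50, 40, 37, 51, 51, 42, 39]
t=6: [52, 51, 46, 44, 52, 51, 48, 45]
t=7: [51, 52, 53, 51, 51, 52, 54, 52]
t=8: [51, 51, 50, 51, 51, 50, 49, 50]
t=9: [52, 52, 52, 52, 52, 52, 53, 53]
t=10: [51, 51, 50, 50, 51, 50, 50, 50]
t=11: [52, 52, 52, 53, 52, 52, 53, 53]
t=12: [51, 51, 50, 50, 51, 50, 50, 50]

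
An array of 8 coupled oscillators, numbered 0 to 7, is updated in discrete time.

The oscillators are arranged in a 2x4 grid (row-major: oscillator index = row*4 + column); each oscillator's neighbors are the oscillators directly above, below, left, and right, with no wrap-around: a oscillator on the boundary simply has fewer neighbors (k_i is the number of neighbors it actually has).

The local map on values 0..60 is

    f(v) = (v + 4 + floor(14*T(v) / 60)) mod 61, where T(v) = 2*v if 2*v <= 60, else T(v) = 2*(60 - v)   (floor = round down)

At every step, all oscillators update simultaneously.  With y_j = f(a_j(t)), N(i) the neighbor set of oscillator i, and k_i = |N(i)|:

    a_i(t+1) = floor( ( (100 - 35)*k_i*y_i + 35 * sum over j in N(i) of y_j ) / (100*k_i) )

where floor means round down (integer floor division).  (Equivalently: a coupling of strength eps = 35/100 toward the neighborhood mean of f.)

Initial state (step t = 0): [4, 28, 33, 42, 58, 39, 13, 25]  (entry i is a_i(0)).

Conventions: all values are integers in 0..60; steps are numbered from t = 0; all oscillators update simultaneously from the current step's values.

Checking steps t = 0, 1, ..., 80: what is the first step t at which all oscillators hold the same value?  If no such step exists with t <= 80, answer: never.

Answer: never
Key observation: The state at step 25 reappears at step 32 — the system is in a cycle of period 7 from step 25 on.  No step 0..32 is synchronized, and the cycle repeats forever, so no step up to 80 (or ever) has all oscillators equal.

Derivation:
t=0: [4, 28, 33, 42, 58, 39, 13, 25]  (not all equal)
t=1: [13, 42, 46, 50, 11, 41, 31, 39]  (not all equal)
t=2: [27, 50, 55, 56, 26, 48, 49, 52]  (not all equal)
t=3: [45, 49, 13, 10, 44, 55, 51, 48]  (not all equal)
t=4: [56, 46, 30, 25, 45, 20, 47, 50]  (not all equal)
t=5: [19, 45, 49, 44, 42, 41, 53, 54]  (not all equal)
t=6: [39, 52, 57, 56, 49, 54, 58, 59]  (not all equal)
t=7: [54, 51, 7, 0, 57, 52, 8, 1]  (not all equal)
t=8: [49, 53, 18, 5, 21, 47, 18, 6]  (not all equal)
t=9: [54, 55, 31, 14, 42, 51, 31, 14]  (not all equal)
t=10: [48, 19, 39, 28, 55, 50, 46, 28]  (not all equal)
t=11: [42, 39, 49, 46, 20, 47, 54, 46]  (not all equal)
t=12: [49, 53, 57, 56, 40, 53, 58, 56]  (not all equal)
t=13: [57, 52, 7, 0, 55, 52, 7, 0]  (not all equal)
t=14: [10, 46, 18, 5, 10, 46, 18, 5]  (not all equal)
t=15: [24, 48, 30, 14, 24, 48, 30, 14]  (not all equal)
t=16: [42, 53, 46, 28, 42, 53, 46, 28]  (not all equal)
t=17: [55, 58, 55, 46, 55, 58, 55, 46]  (not all equal)
t=18: [0, 0, 6, 46, 0, 0, 6, 46]  (not all equal)
t=19: [4, 4, 16, 48, 4, 4, 16, 48]  (not all equal)
t=20: [9, 11, 28, 51, 9, 11, 28, 51]  (not all equal)
t=21: [17, 22, 43, 56, 17, 22, 43, 56]  (not all equal)
t=22: [29, 37, 45, 9, 29, 37, 45, 9]  (not all equal)
t=23: [46, 51, 50, 23, 46, 51, 50, 23]  (not all equal)
t=24: [56, 58, 55, 40, 56, 58, 55, 40]  (not all equal)
t=25: [0, 0, 6, 43, 0, 0, 6, 43]  (not all equal)
t=26: [4, 4, 15, 46, 4, 4, 15, 46]  (not all equal)
t=27: [9, 10, 27, 50, 9, 10, 27, 50]  (not all equal)
t=28: [17, 20, 41, 55, 17, 20, 41, 55]  (not all equal)
t=29: [28, 34, 44, 9, 28, 34, 44, 9]  (not all equal)
t=30: [45, 50, 49, 23, 45, 50, 49, 23]  (not all equal)
t=31: [56, 57, 55, 40, 56, 57, 55, 40]  (not all equal)
t=32: [0, 0, 6, 43, 0, 0, 6, 43]  (not all equal)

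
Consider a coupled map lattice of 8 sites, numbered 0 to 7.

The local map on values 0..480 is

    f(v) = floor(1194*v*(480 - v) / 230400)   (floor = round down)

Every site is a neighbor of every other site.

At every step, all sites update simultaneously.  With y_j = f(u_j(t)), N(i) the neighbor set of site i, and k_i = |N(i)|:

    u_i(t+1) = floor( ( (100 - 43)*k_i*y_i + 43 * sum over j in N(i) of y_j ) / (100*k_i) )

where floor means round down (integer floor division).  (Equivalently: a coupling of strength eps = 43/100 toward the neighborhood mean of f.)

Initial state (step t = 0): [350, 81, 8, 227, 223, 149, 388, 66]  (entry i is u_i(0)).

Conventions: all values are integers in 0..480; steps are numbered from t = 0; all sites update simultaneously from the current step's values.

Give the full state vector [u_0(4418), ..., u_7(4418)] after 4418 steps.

Answer: [287, 287, 287, 287, 287, 287, 287, 287]
Key observation: The state at step 5, [287, 287, 287, 287, 287, 287, 287, 287], reappears at step 6: the system is in a cycle of period 1 from step 5 on.  Therefore the state at step 4418 equals the state at step 5 + ((4418 - 5) mod 1) = 5, which is [287, 287, 287, 287, 287, 287, 287, 287].

Derivation:
t=0: [350, 81, 8, 227, 223, 149, 388, 66]
t=1: [217, 182, 107, 249, 249, 227, 191, 169]
t=2: [287, 280, 241, 288, 288, 288, 282, 275]
t=3: [288, 289, 293, 287, 287, 287, 289, 290]
t=4: [285, 285, 284, 286, 286, 286, 285, 285]
t=5: [287, 287, 287, 287, 287, 287, 287, 287]
t=6: [287, 287, 287, 287, 287, 287, 287, 287]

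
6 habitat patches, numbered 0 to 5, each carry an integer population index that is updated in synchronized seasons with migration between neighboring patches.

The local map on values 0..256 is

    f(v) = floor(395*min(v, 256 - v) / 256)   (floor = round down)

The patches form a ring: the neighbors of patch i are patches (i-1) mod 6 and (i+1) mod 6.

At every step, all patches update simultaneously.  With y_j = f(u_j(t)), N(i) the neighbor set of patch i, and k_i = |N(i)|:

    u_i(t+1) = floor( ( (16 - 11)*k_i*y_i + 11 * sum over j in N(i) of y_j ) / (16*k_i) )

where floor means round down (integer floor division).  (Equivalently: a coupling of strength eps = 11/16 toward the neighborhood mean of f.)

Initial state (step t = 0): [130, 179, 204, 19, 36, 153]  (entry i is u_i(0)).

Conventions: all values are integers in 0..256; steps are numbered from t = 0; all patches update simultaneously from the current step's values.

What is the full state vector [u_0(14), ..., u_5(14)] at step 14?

Answer: [128, 126, 122, 120, 122, 126]

Derivation:
t=0: [130, 179, 204, 19, 36, 153]
t=1: [155, 131, 75, 55, 81, 134]
t=2: [179, 152, 130, 108, 132, 154]
t=3: [145, 157, 172, 184, 170, 155]
t=4: [158, 150, 130, 124, 132, 152]
t=5: [158, 169, 182, 192, 180, 167]
t=6: [140, 132, 115, 110, 117, 134]
t=7: [185, 181, 179, 175, 178, 181]
t=8: [113, 113, 119, 120, 119, 114]
t=9: [174, 177, 180, 183, 180, 177]
t=10: [122, 121, 116, 115, 116, 121]
t=11: [186, 183, 180, 177, 180, 183]
t=12: [110, 112, 116, 118, 116, 112]
t=13: [171, 173, 177, 179, 177, 173]
t=14: [128, 126, 122, 120, 122, 126]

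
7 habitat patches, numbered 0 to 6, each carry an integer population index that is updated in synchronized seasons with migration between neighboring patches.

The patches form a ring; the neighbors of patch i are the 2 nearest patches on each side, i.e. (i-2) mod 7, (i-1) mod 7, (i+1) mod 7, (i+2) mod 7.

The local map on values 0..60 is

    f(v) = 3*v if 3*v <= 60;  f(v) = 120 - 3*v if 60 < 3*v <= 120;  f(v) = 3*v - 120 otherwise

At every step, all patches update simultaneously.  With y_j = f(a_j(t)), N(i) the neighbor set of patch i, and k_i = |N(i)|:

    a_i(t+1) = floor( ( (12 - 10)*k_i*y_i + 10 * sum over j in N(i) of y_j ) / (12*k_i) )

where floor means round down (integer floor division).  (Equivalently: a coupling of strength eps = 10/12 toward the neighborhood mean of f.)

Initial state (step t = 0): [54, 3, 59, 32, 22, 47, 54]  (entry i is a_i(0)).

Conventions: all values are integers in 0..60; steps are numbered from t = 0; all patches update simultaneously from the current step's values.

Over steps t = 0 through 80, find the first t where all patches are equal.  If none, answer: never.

Simulating step by step:
t=0: [54, 3, 59, 32, 22, 47, 54]  (not all equal)
t=1: [33, 35, 36, 33, 39, 37, 33]  (not all equal)
t=2: [15, 18, 14, 11, 13, 15, 13]  (not all equal)
t=3: [45, 42, 42, 43, 39, 40, 44]  (not all equal)
t=4: [7, 9, 7, 4, 6, 8, 7]  (not all equal)
t=5: [22, 20, 19, 20, 19, 19, 22]  (not all equal)
t=6: [56, 56, 57, 58, 57, 56, 56]  (not all equal)
t=7: [48, 49, 50, 50, 50, 49, 48]  (not all equal)
t=8: [26, 27, 28, 28, 28, 27, 26]  (not all equal)
t=9: [39, 39, 37, 37, 37, 39, 39]  (not all equal)
t=10: [4, 5, 6, 6, 6, 5, 4]  (not all equal)
t=11: [14, 15, 16, 16, 16, 15, 14]  (not all equal)
t=12: [44, 45, 46, 46, 46, 45, 44]  (not all equal)
t=13: [14, 15, 16, 16, 16, 15, 14]  (not all equal)

Answer: never
Key observation: The state at step 11 reappears at step 13 — the system is in a cycle of period 2 from step 11 on.  No step 0..13 is synchronized, and the cycle repeats forever, so no step up to 80 (or ever) has all patches equal.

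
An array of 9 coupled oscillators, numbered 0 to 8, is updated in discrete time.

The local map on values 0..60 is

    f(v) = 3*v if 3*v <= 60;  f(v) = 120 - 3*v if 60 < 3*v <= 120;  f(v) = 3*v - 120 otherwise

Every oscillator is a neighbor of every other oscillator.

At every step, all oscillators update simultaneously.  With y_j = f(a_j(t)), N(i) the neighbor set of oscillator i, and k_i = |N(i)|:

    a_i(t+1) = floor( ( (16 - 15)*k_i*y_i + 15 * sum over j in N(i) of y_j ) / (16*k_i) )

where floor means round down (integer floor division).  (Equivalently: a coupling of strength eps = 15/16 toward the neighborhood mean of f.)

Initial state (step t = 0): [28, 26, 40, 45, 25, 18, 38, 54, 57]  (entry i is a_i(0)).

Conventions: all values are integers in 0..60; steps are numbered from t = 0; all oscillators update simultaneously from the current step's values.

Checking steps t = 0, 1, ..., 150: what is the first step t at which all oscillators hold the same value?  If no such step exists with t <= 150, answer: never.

Answer: 2
Key observation: Synchronization is absorbing here: once all oscillators are equal they stay equal, and step 2 is the first all-equal step.

Derivation:
t=0: [28, 26, 40, 45, 25, 18, 38, 54, 57]  (not all equal)
t=1: [32, 31, 34, 33, 31, 31, 33, 31, 31]  (not all equal)
t=2: [24, 24, 24, 24, 24, 24, 24, 24, 24]  (all equal)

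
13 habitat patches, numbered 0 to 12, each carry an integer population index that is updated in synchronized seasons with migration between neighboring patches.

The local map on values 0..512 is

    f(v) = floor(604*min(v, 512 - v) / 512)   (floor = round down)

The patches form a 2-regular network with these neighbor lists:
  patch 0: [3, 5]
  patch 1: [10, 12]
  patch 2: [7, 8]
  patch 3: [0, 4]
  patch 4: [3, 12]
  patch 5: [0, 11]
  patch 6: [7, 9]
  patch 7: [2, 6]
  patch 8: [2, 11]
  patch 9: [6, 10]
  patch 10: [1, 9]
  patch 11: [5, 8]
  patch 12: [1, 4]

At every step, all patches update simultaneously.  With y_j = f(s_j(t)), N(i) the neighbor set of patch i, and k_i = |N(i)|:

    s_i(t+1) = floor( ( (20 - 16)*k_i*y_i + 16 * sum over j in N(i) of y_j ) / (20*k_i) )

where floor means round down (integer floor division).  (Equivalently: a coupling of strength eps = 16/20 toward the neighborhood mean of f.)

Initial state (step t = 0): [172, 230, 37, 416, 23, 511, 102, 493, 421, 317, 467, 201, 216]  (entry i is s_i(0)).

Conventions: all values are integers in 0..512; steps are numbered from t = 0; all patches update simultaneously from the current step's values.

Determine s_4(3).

Answer: s_4(3) = 195

Derivation:
t=0: [172, 230, 37, 416, 23, 511, 102, 493, 421, 317, 467, 201, 216]
t=1: [86, 177, 60, 114, 152, 175, 124, 69, 133, 115, 211, 90, 170]
t=2: [156, 220, 108, 138, 169, 124, 115, 102, 101, 184, 186, 166, 194]
t=3: [160, 230, 121, 185, 195, 180, 161, 128, 152, 185, 234, 145, 228]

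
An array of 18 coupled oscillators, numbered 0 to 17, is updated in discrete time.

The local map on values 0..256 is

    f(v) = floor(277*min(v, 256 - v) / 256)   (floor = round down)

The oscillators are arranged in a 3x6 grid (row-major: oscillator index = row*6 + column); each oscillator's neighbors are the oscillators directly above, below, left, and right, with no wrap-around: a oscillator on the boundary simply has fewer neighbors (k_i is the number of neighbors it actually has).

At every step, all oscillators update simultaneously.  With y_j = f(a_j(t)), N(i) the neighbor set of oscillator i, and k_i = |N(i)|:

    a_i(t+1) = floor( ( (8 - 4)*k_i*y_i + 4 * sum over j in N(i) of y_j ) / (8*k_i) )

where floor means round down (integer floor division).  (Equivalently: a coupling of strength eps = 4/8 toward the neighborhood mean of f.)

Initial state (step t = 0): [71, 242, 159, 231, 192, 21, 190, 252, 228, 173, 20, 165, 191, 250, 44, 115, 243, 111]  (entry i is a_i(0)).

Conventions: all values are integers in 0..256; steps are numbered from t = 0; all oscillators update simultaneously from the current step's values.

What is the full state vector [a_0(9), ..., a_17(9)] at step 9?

Simulating step by step:
t=0: [71, 242, 159, 231, 192, 21, 190, 252, 228, 173, 20, 165, 191, 250, 44, 115, 243, 111]
t=1: [59, 38, 64, 57, 46, 52, 60, 17, 45, 69, 44, 76, 54, 23, 50, 87, 51, 88]
t=2: [57, 45, 59, 62, 51, 60, 55, 31, 50, 68, 56, 74, 51, 33, 54, 77, 66, 81]
t=3: [57, 50, 59, 65, 59, 65, 54, 41, 55, 69, 64, 75, 51, 41, 57, 75, 73, 81]
t=4: [58, 55, 62, 68, 66, 71, 55, 48, 59, 71, 71, 78, 53, 48, 61, 76, 78, 83]
t=5: [60, 59, 66, 72, 73, 76, 57, 54, 64, 74, 77, 82, 56, 54, 65, 78, 83, 86]
t=6: [63, 63, 70, 76, 79, 82, 60, 60, 69, 79, 83, 87, 59, 60, 70, 81, 87, 90]
t=7: [67, 68, 74, 81, 85, 88, 64, 65, 74, 84, 89, 92, 63, 65, 75, 85, 92, 95]
t=8: [71, 73, 80, 87, 91, 95, 69, 71, 80, 89, 95, 98, 68, 71, 80, 90, 97, 100]
t=9: [76, 78, 86, 93, 98, 102, 74, 77, 86, 95, 101, 105, 74, 77, 86, 96, 103, 106]

Answer: [76, 78, 86, 93, 98, 102, 74, 77, 86, 95, 101, 105, 74, 77, 86, 96, 103, 106]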